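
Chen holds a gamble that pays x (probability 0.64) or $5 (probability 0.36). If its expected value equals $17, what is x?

0.64·x + 0.36·5 = 17
0.64·x = 17 − 1.8 = 15.2
x = 15.2 / 0.64 = 23.75

x = $23.75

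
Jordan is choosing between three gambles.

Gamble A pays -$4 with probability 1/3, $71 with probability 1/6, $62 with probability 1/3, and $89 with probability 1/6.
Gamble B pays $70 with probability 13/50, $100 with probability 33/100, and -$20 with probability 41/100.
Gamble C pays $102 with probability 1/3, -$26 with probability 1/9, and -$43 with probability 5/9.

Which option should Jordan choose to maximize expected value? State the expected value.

Gamble A = 1/3 × (-4) + 1/6 × 71 + 1/3 × 62 + 1/6 × 89 = -1.3333 + 11.8333 + 20.6667 + 14.8333 = 46
Gamble B = 13/50 × 70 + 33/100 × 100 + 41/100 × (-20) = 18.2 + 33 − 8.2 = 43
Gamble C = 1/3 × 102 + 1/9 × (-26) + 5/9 × (-43) = 34 − 2.8889 − 23.8889 = 7.2222

Gamble A ($46)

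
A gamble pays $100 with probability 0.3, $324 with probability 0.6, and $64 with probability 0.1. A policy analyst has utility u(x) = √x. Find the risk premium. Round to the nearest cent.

$17.64

E[u] = 0.3·√100 + 0.6·√324 + 0.1·√64 = 0.3·10 + 0.6·18 + 0.1·8 = 14.6
CE = (14.6)² = 213.16
Risk premium = EV − CE = 230.8 − 213.16 = 17.64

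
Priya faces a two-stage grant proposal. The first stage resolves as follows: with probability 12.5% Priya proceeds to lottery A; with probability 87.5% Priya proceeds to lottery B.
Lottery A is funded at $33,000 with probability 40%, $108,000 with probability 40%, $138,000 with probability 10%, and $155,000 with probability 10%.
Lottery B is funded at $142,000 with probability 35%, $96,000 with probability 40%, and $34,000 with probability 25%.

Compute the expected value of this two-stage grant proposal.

EV(A) = 0.4 × 33000 + 0.4 × 108000 + 0.1 × 138000 + 0.1 × 155000 = 13200 + 43200 + 13800 + 15500 = 85700
EV(B) = 0.35 × 142000 + 0.4 × 96000 + 0.25 × 34000 = 49700 + 38400 + 8500 = 96600
Overall = 0.125 × 85700 + 0.875 × 96600 = 10712.5 + 84525 = 95237.5

$95,237.50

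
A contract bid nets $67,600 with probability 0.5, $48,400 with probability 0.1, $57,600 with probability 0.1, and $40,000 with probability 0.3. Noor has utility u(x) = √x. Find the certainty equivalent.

$55,696

E[u] = 0.5·√67600 + 0.1·√48400 + 0.1·√57600 + 0.3·√40000 = 0.5·260 + 0.1·220 + 0.1·240 + 0.3·200 = 236
CE = (236)² = 55696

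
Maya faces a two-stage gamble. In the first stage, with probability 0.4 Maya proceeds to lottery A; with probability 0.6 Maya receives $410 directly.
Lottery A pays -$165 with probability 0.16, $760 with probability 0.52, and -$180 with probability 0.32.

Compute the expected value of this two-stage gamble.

EV(A) = 0.16 × (-165) + 0.52 × 760 + 0.32 × (-180) = -26.4 + 395.2 − 57.6 = 311.2
Branch B: 410 (certain)
Overall = 0.4 × 311.2 + 0.6 × 410 = 124.48 + 246 = 370.48

$370.48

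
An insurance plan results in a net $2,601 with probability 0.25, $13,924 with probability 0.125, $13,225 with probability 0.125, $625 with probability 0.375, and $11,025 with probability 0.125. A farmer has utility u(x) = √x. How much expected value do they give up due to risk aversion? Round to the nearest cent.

E[u] = 0.25·√2601 + 0.125·√13924 + 0.125·√13225 + 0.375·√625 + 0.125·√11025 = 0.25·51 + 0.125·118 + 0.125·115 + 0.375·25 + 0.125·105 = 64.375
CE = (64.375)² = 4144.140625
Risk premium = EV − CE = 5656.375 − 4144.140625 = 1512.234375

$1,512.23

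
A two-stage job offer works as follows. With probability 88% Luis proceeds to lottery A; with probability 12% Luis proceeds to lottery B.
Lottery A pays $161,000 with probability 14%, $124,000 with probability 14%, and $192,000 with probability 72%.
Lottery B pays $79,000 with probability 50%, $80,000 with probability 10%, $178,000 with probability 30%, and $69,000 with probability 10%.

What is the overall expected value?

$169,699.20

EV(A) = 0.14 × 161000 + 0.14 × 124000 + 0.72 × 192000 = 22540 + 17360 + 138240 = 178140
EV(B) = 0.5 × 79000 + 0.1 × 80000 + 0.3 × 178000 + 0.1 × 69000 = 39500 + 8000 + 53400 + 6900 = 107800
Overall = 0.88 × 178140 + 0.12 × 107800 = 156763.2 + 12936 = 169699.2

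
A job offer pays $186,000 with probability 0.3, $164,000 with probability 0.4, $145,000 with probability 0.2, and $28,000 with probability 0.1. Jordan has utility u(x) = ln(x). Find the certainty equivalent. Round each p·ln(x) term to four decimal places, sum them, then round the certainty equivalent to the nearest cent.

E[u] = 0.3·ln(186000) + 0.4·ln(164000) + 0.2·ln(145000) + 0.1·ln(28000) = 3.6401 + 4.8030 + 2.3769 + 1.0240 = 11.8440
CE = e^11.8440 ≈ 139246.36

$139,246.36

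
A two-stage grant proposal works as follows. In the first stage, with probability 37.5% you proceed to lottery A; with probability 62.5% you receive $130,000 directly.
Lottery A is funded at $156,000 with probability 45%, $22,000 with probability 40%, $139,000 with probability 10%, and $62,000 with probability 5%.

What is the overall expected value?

$117,250

EV(A) = 0.45 × 156000 + 0.4 × 22000 + 0.1 × 139000 + 0.05 × 62000 = 70200 + 8800 + 13900 + 3100 = 96000
Branch B: 130000 (certain)
Overall = 0.375 × 96000 + 0.625 × 130000 = 36000 + 81250 = 117250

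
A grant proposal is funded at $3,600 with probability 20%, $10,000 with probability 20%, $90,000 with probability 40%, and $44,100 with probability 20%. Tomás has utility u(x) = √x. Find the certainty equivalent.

$37,636

E[u] = 0.2·√3600 + 0.2·√10000 + 0.4·√90000 + 0.2·√44100 = 0.2·60 + 0.2·100 + 0.4·300 + 0.2·210 = 194
CE = (194)² = 37636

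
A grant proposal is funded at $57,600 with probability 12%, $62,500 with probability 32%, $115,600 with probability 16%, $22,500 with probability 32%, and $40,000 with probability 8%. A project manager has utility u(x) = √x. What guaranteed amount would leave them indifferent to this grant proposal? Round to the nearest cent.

$51,619.84

E[u] = 0.12·√57600 + 0.32·√62500 + 0.16·√115600 + 0.32·√22500 + 0.08·√40000 = 0.12·240 + 0.32·250 + 0.16·340 + 0.32·150 + 0.08·200 = 227.2
CE = (227.2)² = 51619.84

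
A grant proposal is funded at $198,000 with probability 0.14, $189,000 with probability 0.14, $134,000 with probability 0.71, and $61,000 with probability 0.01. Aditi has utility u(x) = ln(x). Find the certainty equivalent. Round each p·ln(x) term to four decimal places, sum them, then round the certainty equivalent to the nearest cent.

$147,340.28

E[u] = 0.14·ln(198000) + 0.14·ln(189000) + 0.71·ln(134000) + 0.01·ln(61000) = 1.7074 + 1.7009 + 8.3820 + 0.1102 = 11.9005
CE = e^11.9005 ≈ 147340.28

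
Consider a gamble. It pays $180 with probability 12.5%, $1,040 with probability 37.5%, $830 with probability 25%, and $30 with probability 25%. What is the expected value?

$627.50

EV = 0.125 × 180 + 0.375 × 1040 + 0.25 × 830 + 0.25 × 30 = 22.5 + 390 + 207.5 + 7.5 = 627.5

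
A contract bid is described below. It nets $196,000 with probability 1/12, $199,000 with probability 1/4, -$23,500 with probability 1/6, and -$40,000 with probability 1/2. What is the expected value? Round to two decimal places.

EV = 1/12 × 196000 + 1/4 × 199000 + 1/6 × (-23500) + 1/2 × (-40000) = 16333.3333 + 49750 − 3916.6667 − 20000 = 42166.6667

$42,166.67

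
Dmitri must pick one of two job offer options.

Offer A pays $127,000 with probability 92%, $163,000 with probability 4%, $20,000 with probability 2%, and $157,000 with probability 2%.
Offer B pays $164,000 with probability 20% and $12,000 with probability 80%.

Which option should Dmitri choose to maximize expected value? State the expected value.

Offer A ($126,900)

Offer A = 0.92 × 127000 + 0.04 × 163000 + 0.02 × 20000 + 0.02 × 157000 = 116840 + 6520 + 400 + 3140 = 126900
Offer B = 0.2 × 164000 + 0.8 × 12000 = 32800 + 9600 = 42400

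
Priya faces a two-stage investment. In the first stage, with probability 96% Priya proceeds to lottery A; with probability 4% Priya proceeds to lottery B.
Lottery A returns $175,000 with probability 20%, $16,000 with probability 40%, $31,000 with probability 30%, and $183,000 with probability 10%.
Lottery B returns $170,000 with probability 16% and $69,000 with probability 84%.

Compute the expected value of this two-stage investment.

EV(A) = 0.2 × 175000 + 0.4 × 16000 + 0.3 × 31000 + 0.1 × 183000 = 35000 + 6400 + 9300 + 18300 = 69000
EV(B) = 0.16 × 170000 + 0.84 × 69000 = 27200 + 57960 = 85160
Overall = 0.96 × 69000 + 0.04 × 85160 = 66240 + 3406.4 = 69646.4

$69,646.40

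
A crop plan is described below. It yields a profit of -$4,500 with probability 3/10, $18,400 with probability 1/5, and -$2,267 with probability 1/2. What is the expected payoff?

$1,196.50

EV = 3/10 × (-4500) + 1/5 × 18400 + 1/2 × (-2267) = -1350 + 3680 − 1133.5 = 1196.5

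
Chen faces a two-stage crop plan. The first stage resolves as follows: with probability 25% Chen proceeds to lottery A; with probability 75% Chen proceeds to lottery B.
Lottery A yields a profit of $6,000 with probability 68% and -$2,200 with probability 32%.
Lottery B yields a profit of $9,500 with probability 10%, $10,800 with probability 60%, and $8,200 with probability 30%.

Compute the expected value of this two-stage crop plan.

$8,261.50

EV(A) = 0.68 × 6000 + 0.32 × (-2200) = 4080 − 704 = 3376
EV(B) = 0.1 × 9500 + 0.6 × 10800 + 0.3 × 8200 = 950 + 6480 + 2460 = 9890
Overall = 0.25 × 3376 + 0.75 × 9890 = 844 + 7417.5 = 8261.5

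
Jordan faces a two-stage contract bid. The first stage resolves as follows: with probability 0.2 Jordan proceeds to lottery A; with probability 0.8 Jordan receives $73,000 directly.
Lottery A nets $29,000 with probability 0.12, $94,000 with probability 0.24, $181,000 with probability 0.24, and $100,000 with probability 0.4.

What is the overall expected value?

EV(A) = 0.12 × 29000 + 0.24 × 94000 + 0.24 × 181000 + 0.4 × 100000 = 3480 + 22560 + 43440 + 40000 = 109480
Branch B: 73000 (certain)
Overall = 0.2 × 109480 + 0.8 × 73000 = 21896 + 58400 = 80296

$80,296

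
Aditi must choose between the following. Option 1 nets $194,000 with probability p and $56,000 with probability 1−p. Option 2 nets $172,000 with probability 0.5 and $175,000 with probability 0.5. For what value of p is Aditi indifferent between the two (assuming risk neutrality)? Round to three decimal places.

EV(Option 2) = 0.5 × 172000 + 0.5 × 175000 = 86000 + 87500 = 173500
p·194000 + (1−p)·56000 = 173500
138000p + 56000 = 173500
p = (173500 − 56000) / 138000

p = 0.851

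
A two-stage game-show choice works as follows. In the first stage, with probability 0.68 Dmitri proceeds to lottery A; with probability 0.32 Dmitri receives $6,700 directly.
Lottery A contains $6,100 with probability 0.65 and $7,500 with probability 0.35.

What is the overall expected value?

$6,625.20

EV(A) = 0.65 × 6100 + 0.35 × 7500 = 3965 + 2625 = 6590
Branch B: 6700 (certain)
Overall = 0.68 × 6590 + 0.32 × 6700 = 4481.2 + 2144 = 6625.2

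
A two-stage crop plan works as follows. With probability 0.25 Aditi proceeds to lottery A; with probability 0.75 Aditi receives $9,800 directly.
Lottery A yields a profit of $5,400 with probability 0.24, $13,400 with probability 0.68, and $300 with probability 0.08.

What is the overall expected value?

$9,958

EV(A) = 0.24 × 5400 + 0.68 × 13400 + 0.08 × 300 = 1296 + 9112 + 24 = 10432
Branch B: 9800 (certain)
Overall = 0.25 × 10432 + 0.75 × 9800 = 2608 + 7350 = 9958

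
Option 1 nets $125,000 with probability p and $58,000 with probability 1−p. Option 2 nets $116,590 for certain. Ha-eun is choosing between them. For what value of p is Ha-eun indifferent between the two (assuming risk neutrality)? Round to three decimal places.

p = 0.874

p·125000 + (1−p)·58000 = 116590
67000p + 58000 = 116590
p = (116590 − 58000) / 67000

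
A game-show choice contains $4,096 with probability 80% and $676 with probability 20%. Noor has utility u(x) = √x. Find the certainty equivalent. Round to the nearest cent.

$3,180.96

E[u] = 0.8·√4096 + 0.2·√676 = 0.8·64 + 0.2·26 = 56.4
CE = (56.4)² = 3180.96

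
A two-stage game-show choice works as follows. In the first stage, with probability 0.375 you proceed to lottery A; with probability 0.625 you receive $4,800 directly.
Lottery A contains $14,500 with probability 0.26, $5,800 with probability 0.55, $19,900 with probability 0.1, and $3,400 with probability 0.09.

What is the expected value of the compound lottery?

$6,471

EV(A) = 0.26 × 14500 + 0.55 × 5800 + 0.1 × 19900 + 0.09 × 3400 = 3770 + 3190 + 1990 + 306 = 9256
Branch B: 4800 (certain)
Overall = 0.375 × 9256 + 0.625 × 4800 = 3471 + 3000 = 6471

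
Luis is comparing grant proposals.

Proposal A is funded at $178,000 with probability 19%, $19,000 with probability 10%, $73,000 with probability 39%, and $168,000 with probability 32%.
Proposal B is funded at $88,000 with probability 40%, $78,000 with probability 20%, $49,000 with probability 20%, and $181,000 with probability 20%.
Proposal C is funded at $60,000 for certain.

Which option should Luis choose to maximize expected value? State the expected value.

Proposal A ($117,950)

Proposal A = 0.19 × 178000 + 0.1 × 19000 + 0.39 × 73000 + 0.32 × 168000 = 33820 + 1900 + 28470 + 53760 = 117950
Proposal B = 0.4 × 88000 + 0.2 × 78000 + 0.2 × 49000 + 0.2 × 181000 = 35200 + 15600 + 9800 + 36200 = 96800
Proposal C: 60000 (certain)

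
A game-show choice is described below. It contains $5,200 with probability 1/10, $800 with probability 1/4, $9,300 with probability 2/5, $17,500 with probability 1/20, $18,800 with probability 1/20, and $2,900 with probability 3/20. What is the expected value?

$6,690

EV = 1/10 × 5200 + 1/4 × 800 + 2/5 × 9300 + 1/20 × 17500 + 1/20 × 18800 + 3/20 × 2900 = 520 + 200 + 3720 + 875 + 940 + 435 = 6690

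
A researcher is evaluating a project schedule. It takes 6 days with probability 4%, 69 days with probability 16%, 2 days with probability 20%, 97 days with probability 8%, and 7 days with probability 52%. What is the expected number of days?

23.08 days

EV = 0.04 × 6 + 0.16 × 69 + 0.2 × 2 + 0.08 × 97 + 0.52 × 7 = 0.24 + 11.04 + 0.4 + 7.76 + 3.64 = 23.08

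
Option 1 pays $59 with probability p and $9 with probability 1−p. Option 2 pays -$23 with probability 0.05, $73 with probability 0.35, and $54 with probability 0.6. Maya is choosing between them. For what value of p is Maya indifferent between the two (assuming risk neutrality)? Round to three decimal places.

p = 0.956

EV(Option 2) = 0.05 × (-23) + 0.35 × 73 + 0.6 × 54 = -1.15 + 25.55 + 32.4 = 56.8
p·59 + (1−p)·9 = 56.8
50p + 9 = 56.8
p = (56.8 − 9) / 50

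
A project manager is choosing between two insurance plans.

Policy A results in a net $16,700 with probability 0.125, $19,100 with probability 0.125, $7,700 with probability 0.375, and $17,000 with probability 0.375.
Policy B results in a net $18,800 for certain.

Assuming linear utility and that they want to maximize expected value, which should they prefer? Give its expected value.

Policy B ($18,800)

Policy A = 0.125 × 16700 + 0.125 × 19100 + 0.375 × 7700 + 0.375 × 17000 = 2087.5 + 2387.5 + 2887.5 + 6375 = 13737.5
Policy B: 18800 (certain)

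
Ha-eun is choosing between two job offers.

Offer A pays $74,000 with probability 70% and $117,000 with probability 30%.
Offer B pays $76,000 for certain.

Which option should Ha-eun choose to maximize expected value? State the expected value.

Offer A = 0.7 × 74000 + 0.3 × 117000 = 51800 + 35100 = 86900
Offer B: 76000 (certain)

Offer A ($86,900)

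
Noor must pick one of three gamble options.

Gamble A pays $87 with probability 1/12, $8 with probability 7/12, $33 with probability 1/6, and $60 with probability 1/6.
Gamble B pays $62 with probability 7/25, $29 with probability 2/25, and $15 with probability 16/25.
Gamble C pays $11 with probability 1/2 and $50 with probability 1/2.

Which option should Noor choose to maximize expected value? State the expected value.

Gamble C ($30.50)

Gamble A = 1/12 × 87 + 7/12 × 8 + 1/6 × 33 + 1/6 × 60 = 7.25 + 4.6667 + 5.5 + 10 = 27.4167
Gamble B = 7/25 × 62 + 2/25 × 29 + 16/25 × 15 = 17.36 + 2.32 + 9.6 = 29.28
Gamble C = 1/2 × 11 + 1/2 × 50 = 5.5 + 25 = 30.5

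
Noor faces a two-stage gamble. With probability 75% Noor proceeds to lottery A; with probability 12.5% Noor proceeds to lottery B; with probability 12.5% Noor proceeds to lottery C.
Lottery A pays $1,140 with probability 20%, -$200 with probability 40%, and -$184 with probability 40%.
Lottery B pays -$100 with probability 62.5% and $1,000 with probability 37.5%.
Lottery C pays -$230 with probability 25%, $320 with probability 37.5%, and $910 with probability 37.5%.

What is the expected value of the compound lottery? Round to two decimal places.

EV(A) = 0.2 × 1140 + 0.4 × (-200) + 0.4 × (-184) = 228 − 80 − 73.6 = 74.4
EV(B) = 0.625 × (-100) + 0.375 × 1000 = -62.5 + 375 = 312.5
EV(C) = 0.25 × (-230) + 0.375 × 320 + 0.375 × 910 = -57.5 + 120 + 341.25 = 403.75
Overall = 0.75 × 74.4 + 0.125 × 312.5 + 0.125 × 403.75 = 55.8 + 39.0625 + 50.46875 = 145.33125

$145.33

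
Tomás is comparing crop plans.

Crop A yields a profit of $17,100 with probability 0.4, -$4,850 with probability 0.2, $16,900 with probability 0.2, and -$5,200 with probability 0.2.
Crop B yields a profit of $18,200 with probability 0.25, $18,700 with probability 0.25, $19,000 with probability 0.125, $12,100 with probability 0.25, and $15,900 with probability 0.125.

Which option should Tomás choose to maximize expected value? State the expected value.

Crop A = 0.4 × 17100 + 0.2 × (-4850) + 0.2 × 16900 + 0.2 × (-5200) = 6840 − 970 + 3380 − 1040 = 8210
Crop B = 0.25 × 18200 + 0.25 × 18700 + 0.125 × 19000 + 0.25 × 12100 + 0.125 × 15900 = 4550 + 4675 + 2375 + 3025 + 1987.5 = 16612.5

Crop B ($16,612.50)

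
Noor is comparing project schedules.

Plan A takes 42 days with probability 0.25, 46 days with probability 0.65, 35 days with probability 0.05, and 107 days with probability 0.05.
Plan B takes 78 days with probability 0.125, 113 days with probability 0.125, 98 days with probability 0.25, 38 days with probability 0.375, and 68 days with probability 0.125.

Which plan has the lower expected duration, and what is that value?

Plan A = 0.25 × 42 + 0.65 × 46 + 0.05 × 35 + 0.05 × 107 = 10.5 + 29.9 + 1.75 + 5.35 = 47.5
Plan B = 0.125 × 78 + 0.125 × 113 + 0.25 × 98 + 0.375 × 38 + 0.125 × 68 = 9.75 + 14.125 + 24.5 + 14.25 + 8.5 = 71.125

Plan A (47.5 days)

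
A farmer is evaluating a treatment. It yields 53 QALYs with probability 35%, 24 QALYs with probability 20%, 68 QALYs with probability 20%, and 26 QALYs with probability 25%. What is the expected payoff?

43.45 QALYs

EV = 0.35 × 53 + 0.2 × 24 + 0.2 × 68 + 0.25 × 26 = 18.55 + 4.8 + 13.6 + 6.5 = 43.45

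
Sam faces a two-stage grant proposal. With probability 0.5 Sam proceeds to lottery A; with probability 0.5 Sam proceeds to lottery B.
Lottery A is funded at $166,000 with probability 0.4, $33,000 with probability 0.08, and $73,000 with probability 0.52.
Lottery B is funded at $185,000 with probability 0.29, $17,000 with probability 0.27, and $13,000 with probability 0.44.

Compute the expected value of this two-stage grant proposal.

EV(A) = 0.4 × 166000 + 0.08 × 33000 + 0.52 × 73000 = 66400 + 2640 + 37960 = 107000
EV(B) = 0.29 × 185000 + 0.27 × 17000 + 0.44 × 13000 = 53650 + 4590 + 5720 = 63960
Overall = 0.5 × 107000 + 0.5 × 63960 = 53500 + 31980 = 85480

$85,480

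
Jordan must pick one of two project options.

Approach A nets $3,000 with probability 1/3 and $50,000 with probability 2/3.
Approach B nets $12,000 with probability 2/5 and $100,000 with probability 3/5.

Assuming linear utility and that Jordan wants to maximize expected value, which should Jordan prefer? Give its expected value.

Approach A = 1/3 × 3000 + 2/3 × 50000 = 1000 + 33333.3333 = 34333.3333
Approach B = 2/5 × 12000 + 3/5 × 100000 = 4800 + 60000 = 64800

Approach B ($64,800)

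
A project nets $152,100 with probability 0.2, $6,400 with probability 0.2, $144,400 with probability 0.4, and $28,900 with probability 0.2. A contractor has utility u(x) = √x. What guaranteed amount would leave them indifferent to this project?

$78,400

E[u] = 0.2·√152100 + 0.2·√6400 + 0.4·√144400 + 0.2·√28900 = 0.2·390 + 0.2·80 + 0.4·380 + 0.2·170 = 280
CE = (280)² = 78400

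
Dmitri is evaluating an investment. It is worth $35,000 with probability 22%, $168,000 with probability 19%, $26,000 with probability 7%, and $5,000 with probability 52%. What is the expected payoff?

$44,040

EV = 0.22 × 35000 + 0.19 × 168000 + 0.07 × 26000 + 0.52 × 5000 = 7700 + 31920 + 1820 + 2600 = 44040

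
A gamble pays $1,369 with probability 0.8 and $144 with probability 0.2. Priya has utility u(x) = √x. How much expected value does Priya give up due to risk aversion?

E[u] = 0.8·√1369 + 0.2·√144 = 0.8·37 + 0.2·12 = 32
CE = (32)² = 1024
Risk premium = EV − CE = 1124 − 1024 = 100

$100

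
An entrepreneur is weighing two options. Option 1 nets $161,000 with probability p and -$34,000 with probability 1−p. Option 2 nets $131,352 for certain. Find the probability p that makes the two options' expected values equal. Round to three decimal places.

p = 0.848

p·161000 + (1−p)·(-34000) = 131352
195000p − 34000 = 131352
p = (131352 + 34000) / 195000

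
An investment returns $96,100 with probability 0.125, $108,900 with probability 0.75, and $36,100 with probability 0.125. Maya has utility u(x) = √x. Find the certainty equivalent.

$96,100

E[u] = 0.125·√96100 + 0.75·√108900 + 0.125·√36100 = 0.125·310 + 0.75·330 + 0.125·190 = 310
CE = (310)² = 96100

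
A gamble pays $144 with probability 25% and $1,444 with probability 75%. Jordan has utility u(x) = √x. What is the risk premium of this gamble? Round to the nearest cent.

E[u] = 0.25·√144 + 0.75·√1444 = 0.25·12 + 0.75·38 = 31.5
CE = (31.5)² = 992.25
Risk premium = EV − CE = 1119 − 992.25 = 126.75

$126.75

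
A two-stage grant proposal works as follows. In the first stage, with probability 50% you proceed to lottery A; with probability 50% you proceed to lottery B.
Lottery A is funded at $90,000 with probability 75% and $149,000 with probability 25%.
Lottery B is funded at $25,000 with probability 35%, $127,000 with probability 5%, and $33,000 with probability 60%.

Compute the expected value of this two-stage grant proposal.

EV(A) = 0.75 × 90000 + 0.25 × 149000 = 67500 + 37250 = 104750
EV(B) = 0.35 × 25000 + 0.05 × 127000 + 0.6 × 33000 = 8750 + 6350 + 19800 = 34900
Overall = 0.5 × 104750 + 0.5 × 34900 = 52375 + 17450 = 69825

$69,825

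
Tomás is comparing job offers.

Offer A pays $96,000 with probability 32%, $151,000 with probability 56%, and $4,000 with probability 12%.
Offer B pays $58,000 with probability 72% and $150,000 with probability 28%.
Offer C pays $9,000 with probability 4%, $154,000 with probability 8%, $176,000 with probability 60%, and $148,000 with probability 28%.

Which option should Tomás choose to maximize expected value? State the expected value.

Offer C ($159,720)

Offer A = 0.32 × 96000 + 0.56 × 151000 + 0.12 × 4000 = 30720 + 84560 + 480 = 115760
Offer B = 0.72 × 58000 + 0.28 × 150000 = 41760 + 42000 = 83760
Offer C = 0.04 × 9000 + 0.08 × 154000 + 0.6 × 176000 + 0.28 × 148000 = 360 + 12320 + 105600 + 41440 = 159720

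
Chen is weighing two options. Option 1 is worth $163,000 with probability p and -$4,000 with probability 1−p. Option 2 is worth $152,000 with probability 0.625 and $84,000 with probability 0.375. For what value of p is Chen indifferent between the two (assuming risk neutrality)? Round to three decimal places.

EV(Option 2) = 0.625 × 152000 + 0.375 × 84000 = 95000 + 31500 = 126500
p·163000 + (1−p)·(-4000) = 126500
167000p − 4000 = 126500
p = (126500 + 4000) / 167000

p = 0.781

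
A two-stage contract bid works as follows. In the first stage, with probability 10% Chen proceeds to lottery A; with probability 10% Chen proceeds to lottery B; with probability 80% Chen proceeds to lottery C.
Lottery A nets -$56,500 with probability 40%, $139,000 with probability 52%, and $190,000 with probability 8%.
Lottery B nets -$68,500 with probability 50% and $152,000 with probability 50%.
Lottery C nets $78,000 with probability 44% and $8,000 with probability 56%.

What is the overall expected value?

$41,703

EV(A) = 0.4 × (-56500) + 0.52 × 139000 + 0.08 × 190000 = -22600 + 72280 + 15200 = 64880
EV(B) = 0.5 × (-68500) + 0.5 × 152000 = -34250 + 76000 = 41750
EV(C) = 0.44 × 78000 + 0.56 × 8000 = 34320 + 4480 = 38800
Overall = 0.1 × 64880 + 0.1 × 41750 + 0.8 × 38800 = 6488 + 4175 + 31040 = 41703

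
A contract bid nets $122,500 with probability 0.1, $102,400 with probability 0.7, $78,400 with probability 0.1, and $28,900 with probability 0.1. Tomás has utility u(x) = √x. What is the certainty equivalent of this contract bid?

$92,416

E[u] = 0.1·√122500 + 0.7·√102400 + 0.1·√78400 + 0.1·√28900 = 0.1·350 + 0.7·320 + 0.1·280 + 0.1·170 = 304
CE = (304)² = 92416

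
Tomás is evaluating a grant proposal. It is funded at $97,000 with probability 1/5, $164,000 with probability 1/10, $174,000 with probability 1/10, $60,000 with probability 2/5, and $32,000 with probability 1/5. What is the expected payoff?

$83,600

EV = 1/5 × 97000 + 1/10 × 164000 + 1/10 × 174000 + 2/5 × 60000 + 1/5 × 32000 = 19400 + 16400 + 17400 + 24000 + 6400 = 83600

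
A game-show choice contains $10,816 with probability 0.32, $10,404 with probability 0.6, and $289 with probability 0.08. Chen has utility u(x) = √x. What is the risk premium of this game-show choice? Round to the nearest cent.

E[u] = 0.32·√10816 + 0.6·√10404 + 0.08·√289 = 0.32·104 + 0.6·102 + 0.08·17 = 95.84
CE = (95.84)² = 9185.3056
Risk premium = EV − CE = 9726.64 − 9185.3056 = 541.3344

$541.33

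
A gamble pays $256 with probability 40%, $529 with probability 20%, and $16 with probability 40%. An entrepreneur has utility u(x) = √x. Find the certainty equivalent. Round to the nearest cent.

E[u] = 0.4·√256 + 0.2·√529 + 0.4·√16 = 0.4·16 + 0.2·23 + 0.4·4 = 12.6
CE = (12.6)² = 158.76

$158.76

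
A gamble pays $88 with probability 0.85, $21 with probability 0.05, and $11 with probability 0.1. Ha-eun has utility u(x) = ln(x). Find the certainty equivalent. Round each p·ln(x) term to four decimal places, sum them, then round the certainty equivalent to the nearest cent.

E[u] = 0.85·ln(88) + 0.05·ln(21) + 0.1·ln(11) = 3.8057 + 0.1522 + 0.2398 = 4.1977
CE = e^4.1977 ≈ 66.53

$66.53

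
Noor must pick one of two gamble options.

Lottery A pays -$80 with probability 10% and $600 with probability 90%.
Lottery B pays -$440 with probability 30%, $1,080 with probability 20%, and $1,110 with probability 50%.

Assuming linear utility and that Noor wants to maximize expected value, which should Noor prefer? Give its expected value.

Lottery A = 0.1 × (-80) + 0.9 × 600 = -8 + 540 = 532
Lottery B = 0.3 × (-440) + 0.2 × 1080 + 0.5 × 1110 = -132 + 216 + 555 = 639

Lottery B ($639)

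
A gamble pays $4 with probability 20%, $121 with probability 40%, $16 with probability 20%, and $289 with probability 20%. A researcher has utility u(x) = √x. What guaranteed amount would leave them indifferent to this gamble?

$81

E[u] = 0.2·√4 + 0.4·√121 + 0.2·√16 + 0.2·√289 = 0.2·2 + 0.4·11 + 0.2·4 + 0.2·17 = 9
CE = (9)² = 81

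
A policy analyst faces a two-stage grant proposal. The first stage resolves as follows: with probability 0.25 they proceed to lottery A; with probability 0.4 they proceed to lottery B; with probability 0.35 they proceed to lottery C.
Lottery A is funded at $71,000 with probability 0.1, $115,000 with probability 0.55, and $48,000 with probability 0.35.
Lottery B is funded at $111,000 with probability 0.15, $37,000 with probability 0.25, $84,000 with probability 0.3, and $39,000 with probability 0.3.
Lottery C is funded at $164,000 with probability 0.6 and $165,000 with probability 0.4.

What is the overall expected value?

$104,447.50

EV(A) = 0.1 × 71000 + 0.55 × 115000 + 0.35 × 48000 = 7100 + 63250 + 16800 = 87150
EV(B) = 0.15 × 111000 + 0.25 × 37000 + 0.3 × 84000 + 0.3 × 39000 = 16650 + 9250 + 25200 + 11700 = 62800
EV(C) = 0.6 × 164000 + 0.4 × 165000 = 98400 + 66000 = 164400
Overall = 0.25 × 87150 + 0.4 × 62800 + 0.35 × 164400 = 21787.5 + 25120 + 57540 = 104447.5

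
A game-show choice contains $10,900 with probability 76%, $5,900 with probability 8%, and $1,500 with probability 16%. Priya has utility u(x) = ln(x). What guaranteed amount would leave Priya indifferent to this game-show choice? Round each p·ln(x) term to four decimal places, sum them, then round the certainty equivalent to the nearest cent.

$7,556.02

E[u] = 0.76·ln(10900) + 0.08·ln(5900) + 0.16·ln(1500) = 7.0654 + 0.6946 + 1.1701 = 8.9301
CE = e^8.9301 ≈ 7556.02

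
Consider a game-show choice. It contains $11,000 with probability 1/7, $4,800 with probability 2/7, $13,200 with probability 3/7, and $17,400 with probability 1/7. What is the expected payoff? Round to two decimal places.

$11,085.71

EV = 1/7 × 11000 + 2/7 × 4800 + 3/7 × 13200 + 1/7 × 17400 = 1571.4286 + 1371.4286 + 5657.1429 + 2485.7143 = 11085.7143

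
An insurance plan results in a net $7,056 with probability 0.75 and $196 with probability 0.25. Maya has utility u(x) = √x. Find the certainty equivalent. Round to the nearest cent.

E[u] = 0.75·√7056 + 0.25·√196 = 0.75·84 + 0.25·14 = 66.5
CE = (66.5)² = 4422.25

$4,422.25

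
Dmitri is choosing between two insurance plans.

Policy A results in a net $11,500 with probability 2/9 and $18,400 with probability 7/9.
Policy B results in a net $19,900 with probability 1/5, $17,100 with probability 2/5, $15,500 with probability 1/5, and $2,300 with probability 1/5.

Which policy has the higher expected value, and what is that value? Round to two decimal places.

Policy A ($16,866.67)

Policy A = 2/9 × 11500 + 7/9 × 18400 = 2555.5556 + 14311.1111 = 16866.6667
Policy B = 1/5 × 19900 + 2/5 × 17100 + 1/5 × 15500 + 1/5 × 2300 = 3980 + 6840 + 3100 + 460 = 14380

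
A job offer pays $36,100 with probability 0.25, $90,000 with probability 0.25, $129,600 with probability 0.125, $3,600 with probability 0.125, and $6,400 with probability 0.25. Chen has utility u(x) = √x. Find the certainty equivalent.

$38,025

E[u] = 0.25·√36100 + 0.25·√90000 + 0.125·√129600 + 0.125·√3600 + 0.25·√6400 = 0.25·190 + 0.25·300 + 0.125·360 + 0.125·60 + 0.25·80 = 195
CE = (195)² = 38025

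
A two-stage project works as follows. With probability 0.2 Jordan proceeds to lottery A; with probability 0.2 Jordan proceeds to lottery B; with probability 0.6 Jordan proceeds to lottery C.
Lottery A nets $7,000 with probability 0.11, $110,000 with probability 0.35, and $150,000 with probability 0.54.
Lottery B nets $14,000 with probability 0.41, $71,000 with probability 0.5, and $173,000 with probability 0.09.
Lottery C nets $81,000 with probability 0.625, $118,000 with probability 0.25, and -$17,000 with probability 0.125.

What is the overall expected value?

EV(A) = 0.11 × 7000 + 0.35 × 110000 + 0.54 × 150000 = 770 + 38500 + 81000 = 120270
EV(B) = 0.41 × 14000 + 0.5 × 71000 + 0.09 × 173000 = 5740 + 35500 + 15570 = 56810
EV(C) = 0.625 × 81000 + 0.25 × 118000 + 0.125 × (-17000) = 50625 + 29500 − 2125 = 78000
Overall = 0.2 × 120270 + 0.2 × 56810 + 0.6 × 78000 = 24054 + 11362 + 46800 = 82216

$82,216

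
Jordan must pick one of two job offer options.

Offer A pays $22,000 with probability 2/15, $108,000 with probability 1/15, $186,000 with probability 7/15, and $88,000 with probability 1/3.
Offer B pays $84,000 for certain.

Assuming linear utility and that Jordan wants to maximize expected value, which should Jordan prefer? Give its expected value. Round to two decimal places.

Offer A = 2/15 × 22000 + 1/15 × 108000 + 7/15 × 186000 + 1/3 × 88000 = 2933.3333 + 7200 + 86800 + 29333.3333 = 126266.6667
Offer B: 84000 (certain)

Offer A ($126,266.67)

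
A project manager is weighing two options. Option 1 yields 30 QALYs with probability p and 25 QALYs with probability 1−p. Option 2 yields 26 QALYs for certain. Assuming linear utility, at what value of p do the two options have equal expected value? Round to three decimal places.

p·30 + (1−p)·25 = 26
5p + 25 = 26
p = (26 − 25) / 5

p = 0.200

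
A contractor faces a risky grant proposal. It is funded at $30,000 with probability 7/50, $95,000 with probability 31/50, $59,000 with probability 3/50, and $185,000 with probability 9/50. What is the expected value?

$99,940

EV = 7/50 × 30000 + 31/50 × 95000 + 3/50 × 59000 + 9/50 × 185000 = 4200 + 58900 + 3540 + 33300 = 99940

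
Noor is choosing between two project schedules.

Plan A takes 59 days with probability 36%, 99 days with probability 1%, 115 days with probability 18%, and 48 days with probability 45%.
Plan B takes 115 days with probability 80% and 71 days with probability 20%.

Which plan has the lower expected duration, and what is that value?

Plan A (64.53 days)

Plan A = 0.36 × 59 + 0.01 × 99 + 0.18 × 115 + 0.45 × 48 = 21.24 + 0.99 + 20.7 + 21.6 = 64.53
Plan B = 0.8 × 115 + 0.2 × 71 = 92 + 14.2 = 106.2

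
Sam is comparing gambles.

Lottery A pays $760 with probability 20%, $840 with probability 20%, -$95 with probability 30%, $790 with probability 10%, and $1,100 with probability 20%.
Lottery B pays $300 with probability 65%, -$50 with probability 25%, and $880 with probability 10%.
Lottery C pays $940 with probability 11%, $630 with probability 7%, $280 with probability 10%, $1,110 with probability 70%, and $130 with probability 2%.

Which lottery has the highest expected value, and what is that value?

Lottery A = 0.2 × 760 + 0.2 × 840 + 0.3 × (-95) + 0.1 × 790 + 0.2 × 1100 = 152 + 168 − 28.5 + 79 + 220 = 590.5
Lottery B = 0.65 × 300 + 0.25 × (-50) + 0.1 × 880 = 195 − 12.5 + 88 = 270.5
Lottery C = 0.11 × 940 + 0.07 × 630 + 0.1 × 280 + 0.7 × 1110 + 0.02 × 130 = 103.4 + 44.1 + 28 + 777 + 2.6 = 955.1

Lottery C ($955.10)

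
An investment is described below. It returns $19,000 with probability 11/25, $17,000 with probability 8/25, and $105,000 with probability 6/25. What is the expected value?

EV = 11/25 × 19000 + 8/25 × 17000 + 6/25 × 105000 = 8360 + 5440 + 25200 = 39000

$39,000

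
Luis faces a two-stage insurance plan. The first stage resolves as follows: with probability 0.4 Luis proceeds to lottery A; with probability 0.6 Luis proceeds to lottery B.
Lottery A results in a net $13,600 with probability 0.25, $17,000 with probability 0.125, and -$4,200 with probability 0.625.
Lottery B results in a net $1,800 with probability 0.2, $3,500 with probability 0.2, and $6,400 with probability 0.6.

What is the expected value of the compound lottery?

$4,100

EV(A) = 0.25 × 13600 + 0.125 × 17000 + 0.625 × (-4200) = 3400 + 2125 − 2625 = 2900
EV(B) = 0.2 × 1800 + 0.2 × 3500 + 0.6 × 6400 = 360 + 700 + 3840 = 4900
Overall = 0.4 × 2900 + 0.6 × 4900 = 1160 + 2940 = 4100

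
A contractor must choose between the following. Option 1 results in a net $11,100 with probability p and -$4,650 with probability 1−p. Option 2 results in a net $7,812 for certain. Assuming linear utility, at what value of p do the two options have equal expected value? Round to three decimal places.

p = 0.791

p·11100 + (1−p)·(-4650) = 7812
15750p − 4650 = 7812
p = (7812 + 4650) / 15750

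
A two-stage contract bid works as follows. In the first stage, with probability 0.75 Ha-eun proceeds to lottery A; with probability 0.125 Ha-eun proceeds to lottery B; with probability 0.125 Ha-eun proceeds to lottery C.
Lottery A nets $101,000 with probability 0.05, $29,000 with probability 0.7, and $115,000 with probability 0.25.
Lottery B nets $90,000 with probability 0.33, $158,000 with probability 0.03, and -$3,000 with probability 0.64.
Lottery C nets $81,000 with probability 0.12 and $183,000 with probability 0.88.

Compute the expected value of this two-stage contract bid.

$65,985

EV(A) = 0.05 × 101000 + 0.7 × 29000 + 0.25 × 115000 = 5050 + 20300 + 28750 = 54100
EV(B) = 0.33 × 90000 + 0.03 × 158000 + 0.64 × (-3000) = 29700 + 4740 − 1920 = 32520
EV(C) = 0.12 × 81000 + 0.88 × 183000 = 9720 + 161040 = 170760
Overall = 0.75 × 54100 + 0.125 × 32520 + 0.125 × 170760 = 40575 + 4065 + 21345 = 65985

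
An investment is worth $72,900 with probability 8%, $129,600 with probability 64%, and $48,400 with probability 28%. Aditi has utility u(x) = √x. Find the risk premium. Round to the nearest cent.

$3,983.04

E[u] = 0.08·√72900 + 0.64·√129600 + 0.28·√48400 = 0.08·270 + 0.64·360 + 0.28·220 = 313.6
CE = (313.6)² = 98344.96
Risk premium = EV − CE = 102328 − 98344.96 = 3983.04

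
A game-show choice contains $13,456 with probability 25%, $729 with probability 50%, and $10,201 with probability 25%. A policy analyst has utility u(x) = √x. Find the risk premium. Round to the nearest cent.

E[u] = 0.25·√13456 + 0.5·√729 + 0.25·√10201 = 0.25·116 + 0.5·27 + 0.25·101 = 67.75
CE = (67.75)² = 4590.0625
Risk premium = EV − CE = 6278.75 − 4590.0625 = 1688.6875

$1,688.69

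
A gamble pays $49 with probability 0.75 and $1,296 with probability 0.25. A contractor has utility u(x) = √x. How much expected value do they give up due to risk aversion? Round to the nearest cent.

E[u] = 0.75·√49 + 0.25·√1296 = 0.75·7 + 0.25·36 = 14.25
CE = (14.25)² = 203.0625
Risk premium = EV − CE = 360.75 − 203.0625 = 157.6875

$157.69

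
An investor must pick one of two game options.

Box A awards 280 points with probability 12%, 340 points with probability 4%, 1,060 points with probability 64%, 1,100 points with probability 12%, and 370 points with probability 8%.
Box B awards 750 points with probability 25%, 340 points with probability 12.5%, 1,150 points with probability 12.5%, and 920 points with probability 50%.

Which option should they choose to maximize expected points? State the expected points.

Box A (887.2 points)

Box A = 0.12 × 280 + 0.04 × 340 + 0.64 × 1060 + 0.12 × 1100 + 0.08 × 370 = 33.6 + 13.6 + 678.4 + 132 + 29.6 = 887.2
Box B = 0.25 × 750 + 0.125 × 340 + 0.125 × 1150 + 0.5 × 920 = 187.5 + 42.5 + 143.75 + 460 = 833.75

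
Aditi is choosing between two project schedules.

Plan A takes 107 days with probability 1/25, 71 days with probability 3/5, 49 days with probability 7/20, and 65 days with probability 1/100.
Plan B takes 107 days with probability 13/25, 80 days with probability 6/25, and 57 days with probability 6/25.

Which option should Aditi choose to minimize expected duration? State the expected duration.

Plan A = 1/25 × 107 + 3/5 × 71 + 7/20 × 49 + 1/100 × 65 = 4.28 + 42.6 + 17.15 + 0.65 = 64.68
Plan B = 13/25 × 107 + 6/25 × 80 + 6/25 × 57 = 55.64 + 19.2 + 13.68 = 88.52

Plan A (64.68 days)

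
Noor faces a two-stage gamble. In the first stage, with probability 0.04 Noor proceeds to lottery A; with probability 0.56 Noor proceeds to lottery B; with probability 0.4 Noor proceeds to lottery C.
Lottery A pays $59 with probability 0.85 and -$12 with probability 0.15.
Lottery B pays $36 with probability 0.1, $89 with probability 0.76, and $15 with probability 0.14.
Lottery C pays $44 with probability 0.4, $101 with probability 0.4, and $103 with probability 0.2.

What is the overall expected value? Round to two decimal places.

EV(A) = 0.85 × 59 + 0.15 × (-12) = 50.15 − 1.8 = 48.35
EV(B) = 0.1 × 36 + 0.76 × 89 + 0.14 × 15 = 3.6 + 67.64 + 2.1 = 73.34
EV(C) = 0.4 × 44 + 0.4 × 101 + 0.2 × 103 = 17.6 + 40.4 + 20.6 = 78.6
Overall = 0.04 × 48.35 + 0.56 × 73.34 + 0.4 × 78.6 = 1.934 + 41.0704 + 31.44 = 74.4444

$74.44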